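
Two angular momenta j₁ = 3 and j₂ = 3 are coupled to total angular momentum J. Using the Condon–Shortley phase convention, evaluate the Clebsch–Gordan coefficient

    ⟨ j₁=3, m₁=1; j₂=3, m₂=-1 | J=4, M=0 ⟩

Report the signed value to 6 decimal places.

j₁+j₂−J=2  J+j₁−j₂=4  J−j₁+j₂=4  j₁+j₂+J+1=11
(j₁±m₁, j₂±m₂, J±M) = (4,2,2,4,4,4)
P² = 663552/1925
sum k=0..2:
  [0] +1/32 = 1/32
  [1] −1/36 = -1/36
  [2] +1/1152 = 1/1152
S = 5/1152
C² = P²·S² = 1/154 ; C = +0.080582

+0.080582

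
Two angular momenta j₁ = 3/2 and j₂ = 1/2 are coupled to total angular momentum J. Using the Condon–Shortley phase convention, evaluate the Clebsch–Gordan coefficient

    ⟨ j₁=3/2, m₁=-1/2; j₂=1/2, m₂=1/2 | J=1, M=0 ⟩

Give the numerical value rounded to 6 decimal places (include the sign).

-0.707107  (= −√(1/2))

√[3·1!2!0!/4! · 1!2!1!0!1!1!] = √(1/2)
  +(−1)^1/∏(1,0,1,0,1,0)! = -1  (running -1)
⟨..|..⟩ = √(1/2)·(-1) = -0.707107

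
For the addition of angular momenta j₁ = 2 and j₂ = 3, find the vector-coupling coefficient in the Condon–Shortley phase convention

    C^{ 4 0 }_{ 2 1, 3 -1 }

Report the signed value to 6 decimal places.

√[9·1!3!5!/10! · 3!1!2!4!4!4!] = √(10368/35)
  +(−1)^0/∏(0,1,1,2,2,3)! = 1/24  (running 1/24)
  +(−1)^1/∏(1,0,0,1,3,4)! = -1/144  (running 5/144)
⟨..|..⟩ = √(10368/35)·(5/144) = +0.597614

+0.597614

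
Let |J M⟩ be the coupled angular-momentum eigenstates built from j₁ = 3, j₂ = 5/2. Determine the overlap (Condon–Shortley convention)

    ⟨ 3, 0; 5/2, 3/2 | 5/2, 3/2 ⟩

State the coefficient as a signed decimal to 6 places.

+0.483046

√[6·3!3!2!/9! · 3!3!4!1!4!1!] = √(864/35)
  +(−1)^2/∏(2,1,1,2,2,0)! = 1/8  (running 1/8)
  +(−1)^3/∏(3,0,0,1,3,1)! = -1/36  (running 7/72)
⟨..|..⟩ = √(864/35)·(7/72) = +0.483046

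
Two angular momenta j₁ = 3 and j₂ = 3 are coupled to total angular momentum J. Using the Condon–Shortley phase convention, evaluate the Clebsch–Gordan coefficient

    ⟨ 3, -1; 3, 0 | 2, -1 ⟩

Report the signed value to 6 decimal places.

+√(1/42) ≈ +0.154303

triangle: 4!×2!×2!/9! = 96/362880
(j±m)!: 2!×4!×3!×3!×1!×3! = 10368
prefactor² = (2J+1)×Δ×N² = 96/7
  k=2: +1/(2!×2!×2!×1!×0!×1!) = 1/8
  k=3: −1/(3!×1!×1!×0!×1!×2!) = -1/12
Σ = 1/24  ⇒  CG² = 96/7×1/24² = 1/42
CG = +√(1/42) = +0.154303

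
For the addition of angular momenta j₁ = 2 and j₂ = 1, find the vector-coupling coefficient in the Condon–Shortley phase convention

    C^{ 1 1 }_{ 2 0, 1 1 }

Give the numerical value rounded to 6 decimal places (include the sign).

+0.316228  (= +√(1/10))

√[3·2!2!0!/5! · 2!2!2!0!2!0!] = √(8/5)
  +(−1)^2/∏(2,0,0,0,2,0)! = 1/4  (running 1/4)
⟨..|..⟩ = √(8/5)·(1/4) = +0.316228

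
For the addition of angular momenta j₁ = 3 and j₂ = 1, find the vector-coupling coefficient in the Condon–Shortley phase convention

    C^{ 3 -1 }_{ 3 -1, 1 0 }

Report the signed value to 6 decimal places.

triangle: 1!*5!*1!/8! = 120/40320
(j±m)!: 2!*4!*1!*1!*2!*4! = 2304
prefactor² = (2J+1)*Δ*N² = 48
  k=0: +1/(0!*1!*4!*1!*1!*0!) = 1/24
  k=1: −1/(1!*0!*3!*0!*2!*1!) = -1/12
Σ = -1/24  ⇒  CG² = 48*(-1/24)² = 1/12
CG = −√(1/12) = -0.288675

-0.288675  (= −√(1/12))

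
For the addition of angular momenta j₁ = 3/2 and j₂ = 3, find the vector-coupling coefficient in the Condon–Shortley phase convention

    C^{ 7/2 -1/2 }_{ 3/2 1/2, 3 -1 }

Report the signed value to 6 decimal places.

+0.534522

j₁+j₂−J=1  J+j₁−j₂=2  J−j₁+j₂=5  j₁+j₂+J+1=9
(j₁±m₁, j₂±m₂, J±M) = (2,1,2,4,3,4)
P² = 512/7
sum k=0..1:
  [0] +1/12 = 1/12
  [1] −1/48 = -1/48
S = 1/16
C² = P²·S² = 2/7 ; C = +0.534522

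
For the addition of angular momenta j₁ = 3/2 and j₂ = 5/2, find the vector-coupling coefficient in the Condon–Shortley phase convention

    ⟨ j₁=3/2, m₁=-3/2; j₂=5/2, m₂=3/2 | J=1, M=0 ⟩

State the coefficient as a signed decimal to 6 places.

√[3·3!0!2!/6! · 0!3!4!1!1!1!] = √(36/5)
  +(−1)^3/∏(3,0,0,1,0,1)! = -1/6  (running -1/6)
⟨..|..⟩ = √(36/5)·(-1/6) = -0.447214

−√(1/5) = -0.447214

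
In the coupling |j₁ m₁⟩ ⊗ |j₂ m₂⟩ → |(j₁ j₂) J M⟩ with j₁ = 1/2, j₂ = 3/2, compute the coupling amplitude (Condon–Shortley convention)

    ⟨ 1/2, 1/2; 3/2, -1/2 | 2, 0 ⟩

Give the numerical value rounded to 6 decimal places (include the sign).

triangle: 0!*1!*3!/5! = 6/120
(j±m)!: 1!*0!*1!*2!*2!*2! = 8
prefactor² = (2J+1)*Δ*N² = 2
  k=0: +1/(0!*0!*0!*1!*1!*2!) = 1/2
Σ = 1/2  ⇒  CG² = 2*1/2² = 1/2
CG = +√(1/2) = +0.707107

+0.707107  (= +√(1/2))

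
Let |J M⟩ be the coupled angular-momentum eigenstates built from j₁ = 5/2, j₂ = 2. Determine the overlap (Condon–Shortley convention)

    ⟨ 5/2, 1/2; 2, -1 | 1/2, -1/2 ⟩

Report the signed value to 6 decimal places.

−√(2/15) = -0.365148

triangle: 4!·1!·0!/6! = 24/720
(j±m)!: 3!·2!·1!·3!·0!·1! = 72
prefactor² = (2J+1)·Δ·N² = 24/5
  k=1: −1/(1!·3!·1!·0!·0!·0!) = -1/6
Σ = -1/6  ⇒  CG² = 24/5·(-1/6)² = 2/15
CG = −√(2/15) = -0.365148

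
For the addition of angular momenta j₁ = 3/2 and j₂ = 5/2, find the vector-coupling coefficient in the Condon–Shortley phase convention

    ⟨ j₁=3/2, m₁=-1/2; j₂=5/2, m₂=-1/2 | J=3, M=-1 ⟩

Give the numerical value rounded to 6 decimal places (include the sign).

-0.129099

triangle: 1!*2!*4!/8! = 48/40320
(j±m)!: 1!*2!*2!*3!*2!*4! = 1152
prefactor² = (2J+1)*Δ*N² = 48/5
  k=0: +1/(0!*1!*2!*2!*0!*2!) = 1/8
  k=1: −1/(1!*0!*1!*1!*1!*3!) = -1/6
Σ = -1/24  ⇒  CG² = 48/5*(-1/24)² = 1/60
CG = −√(1/60) = -0.129099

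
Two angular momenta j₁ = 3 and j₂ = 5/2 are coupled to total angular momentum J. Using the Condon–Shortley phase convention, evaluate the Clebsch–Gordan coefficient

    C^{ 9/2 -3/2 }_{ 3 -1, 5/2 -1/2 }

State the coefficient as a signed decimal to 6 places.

√[10·1!5!4!/11! · 2!4!2!3!3!6!] = √(138240/77)
  +(−1)^0/∏(0,1,4,2,1,2)! = 1/96  (running 1/96)
  +(−1)^1/∏(1,0,3,1,2,3)! = -1/72  (running -1/288)
⟨..|..⟩ = √(138240/77)·(-1/288) = -0.147122

−√(5/231) = -0.147122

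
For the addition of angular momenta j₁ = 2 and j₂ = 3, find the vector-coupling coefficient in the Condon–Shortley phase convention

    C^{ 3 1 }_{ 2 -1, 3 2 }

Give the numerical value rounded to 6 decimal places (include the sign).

+0.500000

triangle: 2!×2!×4!/9! = 96/362880
(j±m)!: 1!×3!×5!×1!×4!×2! = 34560
prefactor² = (2J+1)×Δ×N² = 64
  k=1: −1/(1!×1!×2!×4!×0!×0!) = -1/48
  k=2: +1/(2!×0!×1!×3!×1!×1!) = 1/12
Σ = 1/16  ⇒  CG² = 64×1/16² = 1/4
CG = +√(1/4) = +0.500000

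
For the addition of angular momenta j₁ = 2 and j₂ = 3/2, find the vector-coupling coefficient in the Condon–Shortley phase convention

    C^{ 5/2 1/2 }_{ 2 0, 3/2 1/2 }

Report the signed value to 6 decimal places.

j₁+j₂−J=1  J+j₁−j₂=3  J−j₁+j₂=2  j₁+j₂+J+1=7
(j₁±m₁, j₂±m₂, J±M) = (2,2,2,1,3,2)
P² = 48/35
sum k=0..1:
  [0] +1/4 = 1/4
  [1] −1/2 = -1/2
S = -1/4
C² = P²·S² = 3/35 ; C = -0.292770

−√(3/35) = -0.292770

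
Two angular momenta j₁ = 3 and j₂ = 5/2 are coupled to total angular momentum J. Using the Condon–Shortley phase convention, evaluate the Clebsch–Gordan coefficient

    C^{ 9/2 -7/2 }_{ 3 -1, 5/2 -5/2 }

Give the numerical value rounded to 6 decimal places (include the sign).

+0.710669

triangle: 1!*5!*4!/11! = 2880/39916800
(j±m)!: 2!*4!*0!*5!*1!*8! = 232243200
prefactor² = (2J+1)*Δ*N² = 1843200/11
  k=0: +1/(0!*1!*4!*0!*1!*4!) = 1/576
Σ = 1/576  ⇒  CG² = 1843200/11*1/576² = 50/99
CG = +√(50/99) = +0.710669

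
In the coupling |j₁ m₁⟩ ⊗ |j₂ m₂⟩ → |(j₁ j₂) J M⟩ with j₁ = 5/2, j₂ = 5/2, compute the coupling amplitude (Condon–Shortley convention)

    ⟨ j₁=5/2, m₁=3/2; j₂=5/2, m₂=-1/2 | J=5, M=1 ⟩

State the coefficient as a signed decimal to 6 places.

+√(5/21) ≈ +0.487950

√[11·0!5!5!/11! · 4!1!2!3!6!4!] = √(138240/7)
  +(−1)^0/∏(0,0,1,2,4,3)! = 1/288  (running 1/288)
⟨..|..⟩ = √(138240/7)·(1/288) = +0.487950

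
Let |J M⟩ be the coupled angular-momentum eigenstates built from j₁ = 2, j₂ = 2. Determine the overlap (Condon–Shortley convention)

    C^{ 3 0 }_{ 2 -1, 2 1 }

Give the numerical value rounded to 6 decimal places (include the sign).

-0.632456  (= −√(2/5))

√[7·1!3!3!/8! · 1!3!3!1!3!3!] = √(81/10)
  +(−1)^0/∏(0,1,3,3,0,0)! = 1/36  (running 1/36)
  +(−1)^1/∏(1,0,2,2,1,1)! = -1/4  (running -2/9)
⟨..|..⟩ = √(81/10)·(-2/9) = -0.632456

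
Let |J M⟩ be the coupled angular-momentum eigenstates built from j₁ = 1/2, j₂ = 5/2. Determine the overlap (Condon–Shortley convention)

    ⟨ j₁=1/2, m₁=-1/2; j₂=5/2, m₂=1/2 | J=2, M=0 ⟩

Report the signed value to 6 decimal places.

-0.707107

triangle: 1!*0!*4!/6! = 24/720
(j±m)!: 0!*1!*3!*2!*2!*2! = 48
prefactor² = (2J+1)*Δ*N² = 8
  k=1: −1/(1!*0!*0!*2!*0!*2!) = -1/4
Σ = -1/4  ⇒  CG² = 8*(-1/4)² = 1/2
CG = −√(1/2) = -0.707107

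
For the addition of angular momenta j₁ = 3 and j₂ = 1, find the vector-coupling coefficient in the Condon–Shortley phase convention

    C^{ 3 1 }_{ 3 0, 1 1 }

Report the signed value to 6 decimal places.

triangle: 1!*5!*1!/8! = 120/40320
(j±m)!: 3!*3!*2!*0!*4!*2! = 3456
prefactor² = (2J+1)*Δ*N² = 72
  k=1: −1/(1!*0!*2!*1!*3!*0!) = -1/12
Σ = -1/12  ⇒  CG² = 72*(-1/12)² = 1/2
CG = −√(1/2) = -0.707107

-0.707107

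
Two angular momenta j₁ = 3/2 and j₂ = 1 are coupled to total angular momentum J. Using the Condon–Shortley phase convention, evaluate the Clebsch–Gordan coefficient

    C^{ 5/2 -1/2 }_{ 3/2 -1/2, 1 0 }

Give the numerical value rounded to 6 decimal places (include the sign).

j₁+j₂−J=0  J+j₁−j₂=3  J−j₁+j₂=2  j₁+j₂+J+1=6
(j₁±m₁, j₂±m₂, J±M) = (1,2,1,1,2,3)
P² = 12/5
sum k=0..0:
  [0] +1/2 = 1/2
S = 1/2
C² = P²·S² = 3/5 ; C = +0.774597

+√(3/5) = +0.774597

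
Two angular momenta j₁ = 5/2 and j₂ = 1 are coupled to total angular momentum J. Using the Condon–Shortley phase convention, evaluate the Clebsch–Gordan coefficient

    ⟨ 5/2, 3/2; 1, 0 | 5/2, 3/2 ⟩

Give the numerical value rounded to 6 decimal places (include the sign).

√[6·1!4!1!/7! · 4!1!1!1!4!1!] = √(576/35)
  +(−1)^0/∏(0,1,1,1,3,0)! = 1/6  (running 1/6)
  +(−1)^1/∏(1,0,0,0,4,1)! = -1/24  (running 1/8)
⟨..|..⟩ = √(576/35)·(1/8) = +0.507093

+0.507093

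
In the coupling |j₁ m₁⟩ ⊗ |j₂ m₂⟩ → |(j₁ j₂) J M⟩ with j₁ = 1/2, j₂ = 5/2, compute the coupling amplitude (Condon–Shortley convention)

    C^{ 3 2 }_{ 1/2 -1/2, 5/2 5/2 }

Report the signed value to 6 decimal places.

+0.408248  (= +√(1/6))

j₁+j₂−J=0  J+j₁−j₂=1  J−j₁+j₂=5  j₁+j₂+J+1=7
(j₁±m₁, j₂±m₂, J±M) = (0,1,5,0,5,1)
P² = 2400
sum k=0..0:
  [0] +1/120 = 1/120
S = 1/120
C² = P²·S² = 1/6 ; C = +0.408248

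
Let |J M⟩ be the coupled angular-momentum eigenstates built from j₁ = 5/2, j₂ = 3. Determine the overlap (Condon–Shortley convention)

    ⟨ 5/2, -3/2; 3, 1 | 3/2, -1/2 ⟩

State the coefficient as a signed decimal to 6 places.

triangle: 4!×1!×2!/8! = 48/40320
(j±m)!: 1!×4!×4!×2!×1!×2! = 2304
prefactor² = (2J+1)×Δ×N² = 384/35
  k=3: −1/(3!×1!×1!×1!×0!×1!) = -1/6
  k=4: +1/(4!×0!×0!×0!×1!×2!) = 1/48
Σ = -7/48  ⇒  CG² = 384/35×(-7/48)² = 7/30
CG = −√(7/30) = -0.483046

-0.483046  (= −√(7/30))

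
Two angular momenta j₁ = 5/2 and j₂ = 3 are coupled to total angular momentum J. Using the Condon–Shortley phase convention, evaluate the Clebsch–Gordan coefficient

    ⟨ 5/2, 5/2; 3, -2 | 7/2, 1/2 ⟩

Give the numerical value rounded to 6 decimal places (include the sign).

j₁+j₂−J=2  J+j₁−j₂=3  J−j₁+j₂=4  j₁+j₂+J+1=10
(j₁±m₁, j₂±m₂, J±M) = (5,0,1,5,4,3)
P² = 9216/7
sum k=0..0:
  [0] +1/72 = 1/72
S = 1/72
C² = P²·S² = 16/63 ; C = +0.503953

+√(16/63) ≈ +0.503953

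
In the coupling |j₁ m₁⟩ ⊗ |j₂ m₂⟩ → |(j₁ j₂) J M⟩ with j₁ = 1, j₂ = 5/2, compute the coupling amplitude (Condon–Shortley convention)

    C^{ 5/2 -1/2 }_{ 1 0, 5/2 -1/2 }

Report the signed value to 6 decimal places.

j₁+j₂−J=1  J+j₁−j₂=1  J−j₁+j₂=4  j₁+j₂+J+1=7
(j₁±m₁, j₂±m₂, J±M) = (1,1,2,3,2,3)
P² = 144/35
sum k=0..1:
  [0] +1/4 = 1/4
  [1] −1/6 = -1/6
S = 1/12
C² = P²·S² = 1/35 ; C = +0.169031

+√(1/35) = +0.169031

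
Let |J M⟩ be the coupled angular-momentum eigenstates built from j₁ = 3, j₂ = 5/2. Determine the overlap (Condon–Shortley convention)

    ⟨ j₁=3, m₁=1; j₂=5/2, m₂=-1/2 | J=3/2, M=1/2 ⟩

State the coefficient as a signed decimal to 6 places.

triangle: 4!×2!×1!/8! = 48/40320
(j±m)!: 4!×2!×2!×3!×2!×1! = 1152
prefactor² = (2J+1)×Δ×N² = 192/35
  k=1: −1/(1!×3!×1!×1!×1!×0!) = -1/6
  k=2: +1/(2!×2!×0!×0!×2!×1!) = 1/8
Σ = -1/24  ⇒  CG² = 192/35×(-1/24)² = 1/105
CG = −√(1/105) = -0.097590

-0.097590  (= −√(1/105))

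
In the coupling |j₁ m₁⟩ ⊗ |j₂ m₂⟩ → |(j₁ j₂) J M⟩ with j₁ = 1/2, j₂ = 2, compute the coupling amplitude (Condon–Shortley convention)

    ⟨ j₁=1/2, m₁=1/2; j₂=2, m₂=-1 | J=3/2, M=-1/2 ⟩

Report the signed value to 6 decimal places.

j₁+j₂−J=1  J+j₁−j₂=0  J−j₁+j₂=3  j₁+j₂+J+1=5
(j₁±m₁, j₂±m₂, J±M) = (1,0,1,3,1,2)
P² = 12/5
sum k=0..0:
  [0] +1/2 = 1/2
S = 1/2
C² = P²·S² = 3/5 ; C = +0.774597

+0.774597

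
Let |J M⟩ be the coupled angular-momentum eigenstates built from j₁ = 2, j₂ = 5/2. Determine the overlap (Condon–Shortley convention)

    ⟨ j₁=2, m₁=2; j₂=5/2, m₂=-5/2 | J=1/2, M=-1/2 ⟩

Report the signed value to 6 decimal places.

j₁+j₂−J=4  J+j₁−j₂=0  J−j₁+j₂=1  j₁+j₂+J+1=6
(j₁±m₁, j₂±m₂, J±M) = (4,0,0,5,0,1)
P² = 192
sum k=0..0:
  [0] +1/24 = 1/24
S = 1/24
C² = P²·S² = 1/3 ; C = +0.577350

+√(1/3) ≈ +0.577350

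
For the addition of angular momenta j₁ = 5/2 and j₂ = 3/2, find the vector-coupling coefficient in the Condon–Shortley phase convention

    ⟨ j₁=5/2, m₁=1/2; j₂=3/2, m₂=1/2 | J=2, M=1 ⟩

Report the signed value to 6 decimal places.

−√(25/84) ≈ -0.545545

√[5·2!3!1!/7! · 3!2!2!1!3!1!] = √(12/7)
  +(−1)^1/∏(1,1,1,1,2,0)! = -1/2  (running -1/2)
  +(−1)^2/∏(2,0,0,0,3,1)! = 1/12  (running -5/12)
⟨..|..⟩ = √(12/7)·(-5/12) = -0.545545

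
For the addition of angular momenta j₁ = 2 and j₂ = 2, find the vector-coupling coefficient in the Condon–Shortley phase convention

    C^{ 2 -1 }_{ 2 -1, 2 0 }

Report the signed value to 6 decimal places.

−√(1/14) = -0.267261

j₁+j₂−J=2  J+j₁−j₂=2  J−j₁+j₂=2  j₁+j₂+J+1=7
(j₁±m₁, j₂±m₂, J±M) = (1,3,2,2,1,3)
P² = 8/7
sum k=1..2:
  [1] −1/2 = -1/2
  [2] +1/4 = 1/4
S = -1/4
C² = P²·S² = 1/14 ; C = -0.267261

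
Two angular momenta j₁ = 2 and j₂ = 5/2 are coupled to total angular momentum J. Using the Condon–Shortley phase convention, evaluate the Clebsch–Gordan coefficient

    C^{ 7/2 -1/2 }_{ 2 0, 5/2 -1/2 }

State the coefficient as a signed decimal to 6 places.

+√(4/105) = +0.195180

triangle: 1!*3!*4!/9! = 144/362880
(j±m)!: 2!*2!*2!*3!*3!*4! = 6912
prefactor² = (2J+1)*Δ*N² = 768/35
  k=0: +1/(0!*1!*2!*2!*1!*2!) = 1/8
  k=1: −1/(1!*0!*1!*1!*2!*3!) = -1/12
Σ = 1/24  ⇒  CG² = 768/35*1/24² = 4/105
CG = +√(4/105) = +0.195180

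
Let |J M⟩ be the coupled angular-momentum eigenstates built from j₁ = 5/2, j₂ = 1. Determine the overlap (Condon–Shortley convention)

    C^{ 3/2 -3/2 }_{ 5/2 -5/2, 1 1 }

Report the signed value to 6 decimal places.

triangle: 2!*3!*0!/6! = 12/720
(j±m)!: 0!*5!*2!*0!*0!*3! = 1440
prefactor² = (2J+1)*Δ*N² = 96
  k=2: +1/(2!*0!*3!*0!*0!*0!) = 1/12
Σ = 1/12  ⇒  CG² = 96*1/12² = 2/3
CG = +√(2/3) = +0.816497

+√(2/3) = +0.816497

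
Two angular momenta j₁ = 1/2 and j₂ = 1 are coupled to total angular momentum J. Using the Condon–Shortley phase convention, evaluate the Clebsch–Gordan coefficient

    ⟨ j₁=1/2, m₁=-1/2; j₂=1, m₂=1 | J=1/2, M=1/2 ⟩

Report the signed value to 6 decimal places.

-0.816497

triangle: 1!×0!×1!/3! = 1/6
(j±m)!: 0!×1!×2!×0!×1!×0! = 2
prefactor² = (2J+1)×Δ×N² = 2/3
  k=1: −1/(1!×0!×0!×1!×0!×0!) = -1
Σ = -1  ⇒  CG² = 2/3×(-1)² = 2/3
CG = −√(2/3) = -0.816497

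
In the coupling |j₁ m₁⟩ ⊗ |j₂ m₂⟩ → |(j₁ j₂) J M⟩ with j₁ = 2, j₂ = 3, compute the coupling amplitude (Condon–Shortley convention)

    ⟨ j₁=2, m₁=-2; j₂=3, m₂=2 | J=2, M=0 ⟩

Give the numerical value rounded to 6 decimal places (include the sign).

√[5·3!1!3!/8! · 0!4!5!1!2!2!] = √(360/7)
  +(−1)^3/∏(3,0,1,2,0,1)! = -1/12  (running -1/12)
⟨..|..⟩ = √(360/7)·(-1/12) = -0.597614

−√(5/14) ≈ -0.597614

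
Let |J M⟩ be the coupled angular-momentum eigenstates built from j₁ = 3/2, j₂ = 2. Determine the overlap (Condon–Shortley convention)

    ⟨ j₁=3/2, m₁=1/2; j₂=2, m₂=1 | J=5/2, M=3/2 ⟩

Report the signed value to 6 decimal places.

triangle: 1!·2!·3!/7! = 12/5040
(j±m)!: 2!·1!·3!·1!·4!·1! = 288
prefactor² = (2J+1)·Δ·N² = 144/35
  k=0: +1/(0!·1!·1!·3!·1!·0!) = 1/6
  k=1: −1/(1!·0!·0!·2!·2!·1!) = -1/4
Σ = -1/12  ⇒  CG² = 144/35·(-1/12)² = 1/35
CG = −√(1/35) = -0.169031

−√(1/35) ≈ -0.169031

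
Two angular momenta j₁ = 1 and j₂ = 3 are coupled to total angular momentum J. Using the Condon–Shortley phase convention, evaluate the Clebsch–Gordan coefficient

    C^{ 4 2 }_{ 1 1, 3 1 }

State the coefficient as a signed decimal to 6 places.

+√(15/28) = +0.731925

√[9·0!2!6!/9! · 2!0!4!2!6!2!] = √(34560/7)
  +(−1)^0/∏(0,0,0,4,2,2)! = 1/96  (running 1/96)
⟨..|..⟩ = √(34560/7)·(1/96) = +0.731925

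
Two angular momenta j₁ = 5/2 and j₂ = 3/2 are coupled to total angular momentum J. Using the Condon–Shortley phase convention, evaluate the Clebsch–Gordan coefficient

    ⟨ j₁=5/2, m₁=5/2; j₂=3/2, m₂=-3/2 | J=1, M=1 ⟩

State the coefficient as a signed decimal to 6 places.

√[3·3!2!0!/6! · 5!0!0!3!2!0!] = √(72)
  +(−1)^0/∏(0,3,0,0,2,0)! = 1/12  (running 1/12)
⟨..|..⟩ = √(72)·(1/12) = +0.707107

+0.707107  (= +√(1/2))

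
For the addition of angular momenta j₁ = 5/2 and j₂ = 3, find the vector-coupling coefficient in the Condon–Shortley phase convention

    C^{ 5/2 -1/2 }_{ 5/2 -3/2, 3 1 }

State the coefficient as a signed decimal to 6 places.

+0.169031  (= +√(1/35))

j₁+j₂−J=3  J+j₁−j₂=2  J−j₁+j₂=3  j₁+j₂+J+1=9
(j₁±m₁, j₂±m₂, J±M) = (1,4,4,2,2,3)
P² = 576/35
sum k=2..3:
  [2] +1/8 = 1/8
  [3] −1/12 = -1/12
S = 1/24
C² = P²·S² = 1/35 ; C = +0.169031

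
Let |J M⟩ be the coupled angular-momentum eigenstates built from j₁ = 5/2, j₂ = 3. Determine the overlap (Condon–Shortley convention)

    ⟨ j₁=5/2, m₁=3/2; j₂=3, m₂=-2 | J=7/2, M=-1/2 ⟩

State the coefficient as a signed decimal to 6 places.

triangle: 2!·3!·4!/10! = 288/3628800
(j±m)!: 4!·1!·1!·5!·3!·4! = 414720
prefactor² = (2J+1)·Δ·N² = 9216/35
  k=0: +1/(0!·2!·1!·1!·2!·3!) = 1/24
  k=1: −1/(1!·1!·0!·0!·3!·4!) = -1/144
Σ = 5/144  ⇒  CG² = 9216/35·5/144² = 20/63
CG = +√(20/63) = +0.563436

+0.563436  (= +√(20/63))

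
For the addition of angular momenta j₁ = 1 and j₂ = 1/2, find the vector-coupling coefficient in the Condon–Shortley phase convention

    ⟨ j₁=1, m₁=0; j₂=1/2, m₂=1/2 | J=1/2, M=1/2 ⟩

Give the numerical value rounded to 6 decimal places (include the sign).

triangle: 1!·1!·0!/3! = 1/6
(j±m)!: 1!·1!·1!·0!·1!·0! = 1
prefactor² = (2J+1)·Δ·N² = 1/3
  k=1: −1/(1!·0!·0!·0!·1!·0!) = -1
Σ = -1  ⇒  CG² = 1/3·(-1)² = 1/3
CG = −√(1/3) = -0.577350

−√(1/3) ≈ -0.577350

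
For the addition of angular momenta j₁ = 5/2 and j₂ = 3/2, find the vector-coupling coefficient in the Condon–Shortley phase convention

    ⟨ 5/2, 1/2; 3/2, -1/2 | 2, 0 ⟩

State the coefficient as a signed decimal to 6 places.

-0.267261

triangle: 2!*3!*1!/7! = 12/5040
(j±m)!: 3!*2!*1!*2!*2!*2! = 96
prefactor² = (2J+1)*Δ*N² = 8/7
  k=0: +1/(0!*2!*2!*1!*1!*0!) = 1/4
  k=1: −1/(1!*1!*1!*0!*2!*1!) = -1/2
Σ = -1/4  ⇒  CG² = 8/7*(-1/4)² = 1/14
CG = −√(1/14) = -0.267261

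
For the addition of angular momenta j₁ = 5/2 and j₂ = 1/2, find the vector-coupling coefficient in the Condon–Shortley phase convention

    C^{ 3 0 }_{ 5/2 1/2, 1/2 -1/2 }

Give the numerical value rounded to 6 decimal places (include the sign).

√[7·0!5!1!/7! · 3!2!0!1!3!3!] = √(72)
  +(−1)^0/∏(0,0,2,0,3,1)! = 1/12  (running 1/12)
⟨..|..⟩ = √(72)·(1/12) = +0.707107

+√(1/2) ≈ +0.707107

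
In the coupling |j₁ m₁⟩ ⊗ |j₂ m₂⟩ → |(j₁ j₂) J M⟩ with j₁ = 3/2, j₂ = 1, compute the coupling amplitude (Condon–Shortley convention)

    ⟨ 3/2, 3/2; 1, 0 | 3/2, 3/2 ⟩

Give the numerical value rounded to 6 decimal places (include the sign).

+√(3/5) = +0.774597

√[4·1!2!1!/5! · 3!0!1!1!3!0!] = √(12/5)
  +(−1)^0/∏(0,1,0,1,2,0)! = 1/2  (running 1/2)
⟨..|..⟩ = √(12/5)·(1/2) = +0.774597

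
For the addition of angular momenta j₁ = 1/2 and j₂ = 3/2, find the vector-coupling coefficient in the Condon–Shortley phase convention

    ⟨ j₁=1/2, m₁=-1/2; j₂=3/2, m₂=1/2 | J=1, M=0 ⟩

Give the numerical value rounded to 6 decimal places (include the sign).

-0.707107

√[3·1!0!2!/4! · 0!1!2!1!1!1!] = √(1/2)
  +(−1)^1/∏(1,0,0,1,0,1)! = -1  (running -1)
⟨..|..⟩ = √(1/2)·(-1) = -0.707107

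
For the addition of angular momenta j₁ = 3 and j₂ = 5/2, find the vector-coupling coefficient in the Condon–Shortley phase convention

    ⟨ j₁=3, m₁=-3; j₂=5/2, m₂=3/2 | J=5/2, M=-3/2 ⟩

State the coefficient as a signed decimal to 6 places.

j₁+j₂−J=3  J+j₁−j₂=3  J−j₁+j₂=2  j₁+j₂+J+1=9
(j₁±m₁, j₂±m₂, J±M) = (0,6,4,1,1,4)
P² = 3456/7
sum k=3..3:
  [3] −1/36 = -1/36
S = -1/36
C² = P²·S² = 8/21 ; C = -0.617213

−√(8/21) ≈ -0.617213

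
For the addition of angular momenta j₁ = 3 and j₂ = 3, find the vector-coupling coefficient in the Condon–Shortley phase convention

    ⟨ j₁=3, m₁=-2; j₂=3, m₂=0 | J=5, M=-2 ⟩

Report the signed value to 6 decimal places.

−√(1/3) ≈ -0.577350

triangle: 1!*5!*5!/12! = 14400/479001600
(j±m)!: 1!*5!*3!*3!*3!*7! = 130636800
prefactor² = (2J+1)*Δ*N² = 43200
  k=0: +1/(0!*1!*5!*3!*0!*2!) = 1/1440
  k=1: −1/(1!*0!*4!*2!*1!*3!) = -1/288
Σ = -1/360  ⇒  CG² = 43200*(-1/360)² = 1/3
CG = −√(1/3) = -0.577350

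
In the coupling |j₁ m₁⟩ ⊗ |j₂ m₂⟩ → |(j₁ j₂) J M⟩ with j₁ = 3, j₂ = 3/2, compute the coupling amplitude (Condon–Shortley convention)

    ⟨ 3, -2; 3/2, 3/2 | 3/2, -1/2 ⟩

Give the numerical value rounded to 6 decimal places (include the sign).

triangle: 3!×3!×0!/7! = 36/5040
(j±m)!: 1!×5!×3!×0!×1!×2! = 1440
prefactor² = (2J+1)×Δ×N² = 288/7
  k=3: −1/(3!×0!×2!×0!×1!×0!) = -1/12
Σ = -1/12  ⇒  CG² = 288/7×(-1/12)² = 2/7
CG = −√(2/7) = -0.534522

−√(2/7) = -0.534522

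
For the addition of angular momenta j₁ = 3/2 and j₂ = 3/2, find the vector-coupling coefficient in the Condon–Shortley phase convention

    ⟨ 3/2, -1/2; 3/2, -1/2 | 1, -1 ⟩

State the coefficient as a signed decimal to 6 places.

j₁+j₂−J=2  J+j₁−j₂=1  J−j₁+j₂=1  j₁+j₂+J+1=5
(j₁±m₁, j₂±m₂, J±M) = (1,2,1,2,0,2)
P² = 2/5
sum k=1..1:
  [1] −1/1 = -1
S = -1
C² = P²·S² = 2/5 ; C = -0.632456

-0.632456  (= −√(2/5))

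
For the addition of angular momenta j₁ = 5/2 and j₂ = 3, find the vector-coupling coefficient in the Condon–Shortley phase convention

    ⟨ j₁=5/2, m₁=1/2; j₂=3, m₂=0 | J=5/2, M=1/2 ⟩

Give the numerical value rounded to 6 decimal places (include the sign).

-0.276026

√[6·3!2!3!/9! · 3!2!3!3!3!2!] = √(216/35)
  +(−1)^0/∏(0,3,2,3,0,0)! = 1/72  (running 1/72)
  +(−1)^1/∏(1,2,1,2,1,1)! = -1/4  (running -17/72)
  +(−1)^2/∏(2,1,0,1,2,2)! = 1/8  (running -1/9)
⟨..|..⟩ = √(216/35)·(-1/9) = -0.276026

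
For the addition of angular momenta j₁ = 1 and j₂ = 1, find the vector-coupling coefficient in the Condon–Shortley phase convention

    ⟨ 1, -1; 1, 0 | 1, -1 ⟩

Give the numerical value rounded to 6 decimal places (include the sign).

−√(1/2) ≈ -0.707107

triangle: 1!×1!×1!/4! = 1/24
(j±m)!: 0!×2!×1!×1!×0!×2! = 4
prefactor² = (2J+1)×Δ×N² = 1/2
  k=1: −1/(1!×0!×1!×0!×0!×1!) = -1
Σ = -1  ⇒  CG² = 1/2×(-1)² = 1/2
CG = −√(1/2) = -0.707107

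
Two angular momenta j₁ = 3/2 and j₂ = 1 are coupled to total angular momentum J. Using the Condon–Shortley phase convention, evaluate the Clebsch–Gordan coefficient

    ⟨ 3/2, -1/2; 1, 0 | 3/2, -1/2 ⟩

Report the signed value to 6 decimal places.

−√(1/15) = -0.258199

triangle: 1!×2!×1!/5! = 2/120
(j±m)!: 1!×2!×1!×1!×1!×2! = 4
prefactor² = (2J+1)×Δ×N² = 4/15
  k=0: +1/(0!×1!×2!×1!×0!×0!) = 1/2
  k=1: −1/(1!×0!×1!×0!×1!×1!) = -1
Σ = -1/2  ⇒  CG² = 4/15×(-1/2)² = 1/15
CG = −√(1/15) = -0.258199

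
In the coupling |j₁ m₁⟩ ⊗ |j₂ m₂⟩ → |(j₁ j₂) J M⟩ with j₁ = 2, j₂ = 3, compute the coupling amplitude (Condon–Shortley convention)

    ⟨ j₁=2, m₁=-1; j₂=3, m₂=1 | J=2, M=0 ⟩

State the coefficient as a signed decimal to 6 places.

j₁+j₂−J=3  J+j₁−j₂=1  J−j₁+j₂=3  j₁+j₂+J+1=8
(j₁±m₁, j₂±m₂, J±M) = (1,3,4,2,2,2)
P² = 36/7
sum k=2..3:
  [2] +1/4 = 1/4
  [3] −1/12 = -1/12
S = 1/6
C² = P²·S² = 1/7 ; C = +0.377964

+0.377964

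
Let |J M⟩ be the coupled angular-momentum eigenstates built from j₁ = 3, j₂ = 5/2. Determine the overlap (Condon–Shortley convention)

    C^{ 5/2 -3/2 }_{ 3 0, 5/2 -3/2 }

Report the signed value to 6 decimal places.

triangle: 3!*3!*2!/9! = 72/362880
(j±m)!: 3!*3!*1!*4!*1!*4! = 20736
prefactor² = (2J+1)*Δ*N² = 864/35
  k=0: +1/(0!*3!*3!*1!*0!*1!) = 1/36
  k=1: −1/(1!*2!*2!*0!*1!*2!) = -1/8
Σ = -7/72  ⇒  CG² = 864/35*(-7/72)² = 7/30
CG = −√(7/30) = -0.483046

-0.483046  (= −√(7/30))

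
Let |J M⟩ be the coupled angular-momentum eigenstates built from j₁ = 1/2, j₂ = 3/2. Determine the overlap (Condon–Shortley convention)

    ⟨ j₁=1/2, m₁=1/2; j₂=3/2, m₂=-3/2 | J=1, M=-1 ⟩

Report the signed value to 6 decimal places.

triangle: 1!×0!×2!/4! = 2/24
(j±m)!: 1!×0!×0!×3!×0!×2! = 12
prefactor² = (2J+1)×Δ×N² = 3
  k=0: +1/(0!×1!×0!×0!×0!×2!) = 1/2
Σ = 1/2  ⇒  CG² = 3×1/2² = 3/4
CG = +√(3/4) = +0.866025

+0.866025  (= +√(3/4))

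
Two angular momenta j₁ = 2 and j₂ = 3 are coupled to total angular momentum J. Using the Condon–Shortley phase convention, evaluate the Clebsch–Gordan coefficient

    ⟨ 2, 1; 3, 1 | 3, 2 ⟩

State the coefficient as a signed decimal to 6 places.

j₁+j₂−J=2  J+j₁−j₂=2  J−j₁+j₂=4  j₁+j₂+J+1=9
(j₁±m₁, j₂±m₂, J±M) = (3,1,4,2,5,1)
P² = 64
sum k=0..1:
  [0] +1/48 = 1/48
  [1] −1/12 = -1/12
S = -1/16
C² = P²·S² = 1/4 ; C = -0.500000

−√(1/4) ≈ -0.500000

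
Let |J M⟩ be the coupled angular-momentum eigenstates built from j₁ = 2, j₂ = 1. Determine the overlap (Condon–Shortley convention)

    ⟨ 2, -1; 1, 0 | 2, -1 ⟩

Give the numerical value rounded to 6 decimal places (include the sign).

-0.408248

j₁+j₂−J=1  J+j₁−j₂=3  J−j₁+j₂=1  j₁+j₂+J+1=6
(j₁±m₁, j₂±m₂, J±M) = (1,3,1,1,1,3)
P² = 3/2
sum k=0..1:
  [0] +1/6 = 1/6
  [1] −1/2 = -1/2
S = -1/3
C² = P²·S² = 1/6 ; C = -0.408248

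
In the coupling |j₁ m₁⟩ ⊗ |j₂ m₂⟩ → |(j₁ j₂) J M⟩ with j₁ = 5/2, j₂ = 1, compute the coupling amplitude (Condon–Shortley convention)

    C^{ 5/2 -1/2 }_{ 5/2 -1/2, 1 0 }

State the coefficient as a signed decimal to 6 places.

−√(1/35) = -0.169031

√[6·1!4!1!/7! · 2!3!1!1!2!3!] = √(144/35)
  +(−1)^0/∏(0,1,3,1,1,0)! = 1/6  (running 1/6)
  +(−1)^1/∏(1,0,2,0,2,1)! = -1/4  (running -1/12)
⟨..|..⟩ = √(144/35)·(-1/12) = -0.169031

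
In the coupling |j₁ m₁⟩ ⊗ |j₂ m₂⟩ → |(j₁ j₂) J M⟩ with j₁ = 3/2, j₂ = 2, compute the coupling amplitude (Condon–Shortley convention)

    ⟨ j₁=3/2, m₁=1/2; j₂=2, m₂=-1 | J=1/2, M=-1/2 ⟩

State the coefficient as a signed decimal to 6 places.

-0.547723  (= −√(3/10))

triangle: 3!×0!×1!/5! = 6/120
(j±m)!: 2!×1!×1!×3!×0!×1! = 12
prefactor² = (2J+1)×Δ×N² = 6/5
  k=1: −1/(1!×2!×0!×0!×0!×1!) = -1/2
Σ = -1/2  ⇒  CG² = 6/5×(-1/2)² = 3/10
CG = −√(3/10) = -0.547723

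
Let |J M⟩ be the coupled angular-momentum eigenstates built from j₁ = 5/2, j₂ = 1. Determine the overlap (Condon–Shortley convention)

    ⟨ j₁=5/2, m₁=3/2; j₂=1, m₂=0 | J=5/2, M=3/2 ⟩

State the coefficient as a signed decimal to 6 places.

j₁+j₂−J=1  J+j₁−j₂=4  J−j₁+j₂=1  j₁+j₂+J+1=7
(j₁±m₁, j₂±m₂, J±M) = (4,1,1,1,4,1)
P² = 576/35
sum k=0..1:
  [0] +1/6 = 1/6
  [1] −1/24 = -1/24
S = 1/8
C² = P²·S² = 9/35 ; C = +0.507093

+0.507093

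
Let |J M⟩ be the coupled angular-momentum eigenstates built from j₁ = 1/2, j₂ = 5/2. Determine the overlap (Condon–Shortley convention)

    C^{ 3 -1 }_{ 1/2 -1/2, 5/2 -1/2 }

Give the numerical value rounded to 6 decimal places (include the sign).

+√(2/3) ≈ +0.816497

triangle: 0!*1!*5!/7! = 120/5040
(j±m)!: 0!*1!*2!*3!*2!*4! = 576
prefactor² = (2J+1)*Δ*N² = 96
  k=0: +1/(0!*0!*1!*2!*0!*3!) = 1/12
Σ = 1/12  ⇒  CG² = 96*1/12² = 2/3
CG = +√(2/3) = +0.816497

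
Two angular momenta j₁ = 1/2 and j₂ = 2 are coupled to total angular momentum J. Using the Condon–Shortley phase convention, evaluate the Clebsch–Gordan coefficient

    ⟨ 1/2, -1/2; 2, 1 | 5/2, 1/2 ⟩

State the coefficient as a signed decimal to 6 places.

j₁+j₂−J=0  J+j₁−j₂=1  J−j₁+j₂=4  j₁+j₂+J+1=6
(j₁±m₁, j₂±m₂, J±M) = (0,1,3,1,3,2)
P² = 72/5
sum k=0..0:
  [0] +1/6 = 1/6
S = 1/6
C² = P²·S² = 2/5 ; C = +0.632456

+√(2/5) ≈ +0.632456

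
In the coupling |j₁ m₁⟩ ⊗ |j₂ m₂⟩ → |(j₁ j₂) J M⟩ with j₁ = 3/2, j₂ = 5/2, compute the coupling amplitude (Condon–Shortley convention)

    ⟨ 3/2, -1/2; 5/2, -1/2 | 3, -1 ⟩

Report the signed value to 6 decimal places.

-0.129099

triangle: 1!×2!×4!/8! = 48/40320
(j±m)!: 1!×2!×2!×3!×2!×4! = 1152
prefactor² = (2J+1)×Δ×N² = 48/5
  k=0: +1/(0!×1!×2!×2!×0!×2!) = 1/8
  k=1: −1/(1!×0!×1!×1!×1!×3!) = -1/6
Σ = -1/24  ⇒  CG² = 48/5×(-1/24)² = 1/60
CG = −√(1/60) = -0.129099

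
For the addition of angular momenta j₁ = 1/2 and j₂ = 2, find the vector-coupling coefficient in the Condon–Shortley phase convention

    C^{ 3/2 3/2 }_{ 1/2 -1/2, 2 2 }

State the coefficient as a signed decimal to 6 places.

√[4·1!0!3!/5! · 0!1!4!0!3!0!] = √(144/5)
  +(−1)^1/∏(1,0,0,3,0,0)! = -1/6  (running -1/6)
⟨..|..⟩ = √(144/5)·(-1/6) = -0.894427

−√(4/5) = -0.894427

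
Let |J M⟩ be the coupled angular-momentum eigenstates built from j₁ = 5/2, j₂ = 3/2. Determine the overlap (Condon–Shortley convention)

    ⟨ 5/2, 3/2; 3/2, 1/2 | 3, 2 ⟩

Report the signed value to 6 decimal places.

√[7·1!4!2!/8! · 4!1!2!1!5!1!] = √(48)
  +(−1)^0/∏(0,1,1,2,3,0)! = 1/12  (running 1/12)
  +(−1)^1/∏(1,0,0,1,4,1)! = -1/24  (running 1/24)
⟨..|..⟩ = √(48)·(1/24) = +0.288675

+√(1/12) = +0.288675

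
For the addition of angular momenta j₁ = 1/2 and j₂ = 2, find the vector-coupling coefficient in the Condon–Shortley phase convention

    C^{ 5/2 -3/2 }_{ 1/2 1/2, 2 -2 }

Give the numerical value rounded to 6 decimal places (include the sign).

+√(1/5) ≈ +0.447214

√[6·0!1!4!/6! · 1!0!0!4!1!4!] = √(576/5)
  +(−1)^0/∏(0,0,0,0,1,4)! = 1/24  (running 1/24)
⟨..|..⟩ = √(576/5)·(1/24) = +0.447214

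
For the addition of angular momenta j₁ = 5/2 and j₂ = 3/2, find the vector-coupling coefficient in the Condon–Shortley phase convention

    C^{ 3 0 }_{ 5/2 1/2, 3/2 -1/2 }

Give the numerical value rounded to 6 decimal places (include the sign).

√[7·1!4!2!/8! · 3!2!1!2!3!3!] = √(36/5)
  +(−1)^0/∏(0,1,2,1,2,1)! = 1/4  (running 1/4)
  +(−1)^1/∏(1,0,1,0,3,2)! = -1/12  (running 1/6)
⟨..|..⟩ = √(36/5)·(1/6) = +0.447214

+√(1/5) ≈ +0.447214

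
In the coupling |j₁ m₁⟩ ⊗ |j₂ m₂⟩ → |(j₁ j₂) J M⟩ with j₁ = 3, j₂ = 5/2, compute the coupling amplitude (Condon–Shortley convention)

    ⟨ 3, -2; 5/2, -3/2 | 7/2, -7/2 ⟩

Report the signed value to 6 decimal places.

-0.666667

√[8·2!4!3!/10! · 1!5!1!4!0!7!] = √(9216)
  +(−1)^1/∏(1,1,4,0,0,3)! = -1/144  (running -1/144)
⟨..|..⟩ = √(9216)·(-1/144) = -0.666667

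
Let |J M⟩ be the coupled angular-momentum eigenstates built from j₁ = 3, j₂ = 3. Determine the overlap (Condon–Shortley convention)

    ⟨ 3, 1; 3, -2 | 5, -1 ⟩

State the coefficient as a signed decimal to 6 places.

√[11·1!5!5!/12! · 4!2!1!5!4!6!] = √(230400/7)
  +(−1)^0/∏(0,1,2,1,3,4)! = 1/288  (running 1/288)
  +(−1)^1/∏(1,0,1,0,4,5)! = -1/2880  (running 1/320)
⟨..|..⟩ = √(230400/7)·(1/320) = +0.566947

+√(9/28) = +0.566947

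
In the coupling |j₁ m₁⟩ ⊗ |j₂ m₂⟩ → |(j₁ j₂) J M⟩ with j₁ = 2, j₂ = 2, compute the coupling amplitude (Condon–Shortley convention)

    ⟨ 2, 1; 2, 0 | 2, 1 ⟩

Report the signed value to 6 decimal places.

−√(1/14) = -0.267261

√[5·2!2!2!/7! · 3!1!2!2!3!1!] = √(8/7)
  +(−1)^0/∏(0,2,1,2,1,0)! = 1/4  (running 1/4)
  +(−1)^1/∏(1,1,0,1,2,1)! = -1/2  (running -1/4)
⟨..|..⟩ = √(8/7)·(-1/4) = -0.267261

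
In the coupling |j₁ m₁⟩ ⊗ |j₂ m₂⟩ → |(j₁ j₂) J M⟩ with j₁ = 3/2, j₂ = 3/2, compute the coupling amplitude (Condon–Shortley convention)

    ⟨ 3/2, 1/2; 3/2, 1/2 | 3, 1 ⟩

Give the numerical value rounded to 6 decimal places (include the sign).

j₁+j₂−J=0  J+j₁−j₂=3  J−j₁+j₂=3  j₁+j₂+J+1=7
(j₁±m₁, j₂±m₂, J±M) = (2,1,2,1,4,2)
P² = 48/5
sum k=0..0:
  [0] +1/4 = 1/4
S = 1/4
C² = P²·S² = 3/5 ; C = +0.774597

+0.774597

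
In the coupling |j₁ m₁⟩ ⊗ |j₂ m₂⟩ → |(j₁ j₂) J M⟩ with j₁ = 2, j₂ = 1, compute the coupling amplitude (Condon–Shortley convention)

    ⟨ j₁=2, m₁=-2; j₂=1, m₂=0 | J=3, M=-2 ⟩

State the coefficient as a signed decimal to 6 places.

+0.577350  (= +√(1/3))

j₁+j₂−J=0  J+j₁−j₂=4  J−j₁+j₂=2  j₁+j₂+J+1=7
(j₁±m₁, j₂±m₂, J±M) = (0,4,1,1,1,5)
P² = 192
sum k=0..0:
  [0] +1/24 = 1/24
S = 1/24
C² = P²·S² = 1/3 ; C = +0.577350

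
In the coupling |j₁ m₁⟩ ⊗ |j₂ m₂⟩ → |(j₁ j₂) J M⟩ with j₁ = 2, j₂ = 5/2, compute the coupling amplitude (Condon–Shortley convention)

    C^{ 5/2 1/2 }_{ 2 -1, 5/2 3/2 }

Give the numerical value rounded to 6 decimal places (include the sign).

√[6·2!2!3!/8! · 1!3!4!1!3!2!] = √(216/35)
  +(−1)^1/∏(1,1,2,3,0,0)! = -1/12  (running -1/12)
  +(−1)^2/∏(2,0,1,2,1,1)! = 1/4  (running 1/6)
⟨..|..⟩ = √(216/35)·(1/6) = +0.414039

+0.414039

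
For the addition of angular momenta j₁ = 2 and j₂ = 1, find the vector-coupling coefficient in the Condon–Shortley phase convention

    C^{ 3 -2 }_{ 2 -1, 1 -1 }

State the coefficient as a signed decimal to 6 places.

j₁+j₂−J=0  J+j₁−j₂=4  J−j₁+j₂=2  j₁+j₂+J+1=7
(j₁±m₁, j₂±m₂, J±M) = (1,3,0,2,1,5)
P² = 96
sum k=0..0:
  [0] +1/12 = 1/12
S = 1/12
C² = P²·S² = 2/3 ; C = +0.816497

+√(2/3) ≈ +0.816497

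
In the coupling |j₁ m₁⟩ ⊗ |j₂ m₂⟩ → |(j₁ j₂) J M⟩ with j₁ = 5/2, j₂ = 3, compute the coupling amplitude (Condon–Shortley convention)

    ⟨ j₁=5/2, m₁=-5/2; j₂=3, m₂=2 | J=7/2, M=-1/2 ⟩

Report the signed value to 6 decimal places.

+√(16/63) = +0.503953

√[8·2!3!4!/10! · 0!5!5!1!3!4!] = √(9216/7)
  +(−1)^2/∏(2,0,3,3,0,1)! = 1/72  (running 1/72)
⟨..|..⟩ = √(9216/7)·(1/72) = +0.503953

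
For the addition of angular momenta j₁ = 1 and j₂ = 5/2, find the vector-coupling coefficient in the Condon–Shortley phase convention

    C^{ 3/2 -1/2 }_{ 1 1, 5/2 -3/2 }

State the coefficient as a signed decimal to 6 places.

j₁+j₂−J=2  J+j₁−j₂=0  J−j₁+j₂=3  j₁+j₂+J+1=6
(j₁±m₁, j₂±m₂, J±M) = (2,0,1,4,1,2)
P² = 32/5
sum k=0..0:
  [0] +1/4 = 1/4
S = 1/4
C² = P²·S² = 2/5 ; C = +0.632456

+0.632456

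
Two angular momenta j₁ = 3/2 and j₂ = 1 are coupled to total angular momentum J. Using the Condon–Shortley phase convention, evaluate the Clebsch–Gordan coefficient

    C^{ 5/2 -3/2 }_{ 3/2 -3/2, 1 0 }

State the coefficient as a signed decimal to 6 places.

+√(2/5) ≈ +0.632456

√[6·0!3!2!/6! · 0!3!1!1!1!4!] = √(72/5)
  +(−1)^0/∏(0,0,3,1,0,1)! = 1/6  (running 1/6)
⟨..|..⟩ = √(72/5)·(1/6) = +0.632456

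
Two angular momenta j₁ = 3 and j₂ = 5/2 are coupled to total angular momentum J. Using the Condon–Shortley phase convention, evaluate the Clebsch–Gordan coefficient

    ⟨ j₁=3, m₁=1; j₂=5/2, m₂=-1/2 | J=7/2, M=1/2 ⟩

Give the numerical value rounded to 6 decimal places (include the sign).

j₁+j₂−J=2  J+j₁−j₂=4  J−j₁+j₂=3  j₁+j₂+J+1=10
(j₁±m₁, j₂±m₂, J±M) = (4,2,2,3,4,3)
P² = 9216/175
sum k=0..2:
  [0] +1/16 = 1/16
  [1] −1/12 = -1/12
  [2] +1/288 = 1/288
S = -5/288
C² = P²·S² = 1/63 ; C = -0.125988

−√(1/63) ≈ -0.125988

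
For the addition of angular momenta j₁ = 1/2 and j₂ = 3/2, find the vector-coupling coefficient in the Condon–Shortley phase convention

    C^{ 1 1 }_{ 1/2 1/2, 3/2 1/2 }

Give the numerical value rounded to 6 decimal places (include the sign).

j₁+j₂−J=1  J+j₁−j₂=0  J−j₁+j₂=2  j₁+j₂+J+1=4
(j₁±m₁, j₂±m₂, J±M) = (1,0,2,1,2,0)
P² = 1
sum k=0..0:
  [0] +1/2 = 1/2
S = 1/2
C² = P²·S² = 1/4 ; C = +0.500000

+√(1/4) ≈ +0.500000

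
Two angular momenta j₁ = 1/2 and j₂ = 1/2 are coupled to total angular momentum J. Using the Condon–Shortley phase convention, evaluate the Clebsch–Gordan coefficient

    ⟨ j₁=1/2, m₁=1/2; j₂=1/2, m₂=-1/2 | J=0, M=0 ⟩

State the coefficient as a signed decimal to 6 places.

+0.707107  (= +√(1/2))

j₁+j₂−J=1  J+j₁−j₂=0  J−j₁+j₂=0  j₁+j₂+J+1=2
(j₁±m₁, j₂±m₂, J±M) = (1,0,0,1,0,0)
P² = 1/2
sum k=0..0:
  [0] +1/1 = 1
S = 1
C² = P²·S² = 1/2 ; C = +0.707107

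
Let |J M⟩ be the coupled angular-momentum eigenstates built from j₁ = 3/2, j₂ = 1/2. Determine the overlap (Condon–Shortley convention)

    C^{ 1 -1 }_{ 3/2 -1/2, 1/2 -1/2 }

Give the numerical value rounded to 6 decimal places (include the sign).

triangle: 1!×2!×0!/4! = 2/24
(j±m)!: 1!×2!×0!×1!×0!×2! = 4
prefactor² = (2J+1)×Δ×N² = 1
  k=0: +1/(0!×1!×2!×0!×0!×0!) = 1/2
Σ = 1/2  ⇒  CG² = 1×1/2² = 1/4
CG = +√(1/4) = +0.500000

+√(1/4) ≈ +0.500000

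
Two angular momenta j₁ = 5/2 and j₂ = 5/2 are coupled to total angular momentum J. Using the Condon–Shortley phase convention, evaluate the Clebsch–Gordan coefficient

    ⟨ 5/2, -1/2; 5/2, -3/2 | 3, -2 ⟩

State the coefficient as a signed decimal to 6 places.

j₁+j₂−J=2  J+j₁−j₂=3  J−j₁+j₂=3  j₁+j₂+J+1=9
(j₁±m₁, j₂±m₂, J±M) = (2,3,1,4,1,5)
P² = 48
sum k=0..1:
  [0] +1/24 = 1/24
  [1] −1/12 = -1/12
S = -1/24
C² = P²·S² = 1/12 ; C = -0.288675

-0.288675  (= −√(1/12))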